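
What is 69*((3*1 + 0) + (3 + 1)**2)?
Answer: 1311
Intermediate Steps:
69*((3*1 + 0) + (3 + 1)**2) = 69*((3 + 0) + 4**2) = 69*(3 + 16) = 69*19 = 1311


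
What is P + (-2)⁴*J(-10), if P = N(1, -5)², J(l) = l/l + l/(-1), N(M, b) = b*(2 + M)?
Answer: 401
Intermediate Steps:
J(l) = 1 - l (J(l) = 1 + l*(-1) = 1 - l)
P = 225 (P = (-5*(2 + 1))² = (-5*3)² = (-15)² = 225)
P + (-2)⁴*J(-10) = 225 + (-2)⁴*(1 - 1*(-10)) = 225 + 16*(1 + 10) = 225 + 16*11 = 225 + 176 = 401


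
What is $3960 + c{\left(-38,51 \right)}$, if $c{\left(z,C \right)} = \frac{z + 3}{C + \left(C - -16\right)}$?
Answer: $\frac{467245}{118} \approx 3959.7$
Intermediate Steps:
$c{\left(z,C \right)} = \frac{3 + z}{16 + 2 C}$ ($c{\left(z,C \right)} = \frac{3 + z}{C + \left(C + 16\right)} = \frac{3 + z}{C + \left(16 + C\right)} = \frac{3 + z}{16 + 2 C}$)
$3960 + c{\left(-38,51 \right)} = 3960 + \frac{3 - 38}{2 \left(8 + 51\right)} = 3960 + \frac{1}{2} \cdot \frac{1}{59} \left(-35\right) = 3960 - \frac{35}{118} = \frac{467245}{118}$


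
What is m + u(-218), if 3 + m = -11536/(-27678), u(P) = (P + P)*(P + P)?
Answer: 375814685/1977 ≈ 1.9009e+5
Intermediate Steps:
u(P) = 4*P**2 (u(P) = (2*P)*(2*P) = 4*P**2)
m = -5107/1977 (m = -3 - 11536/(-27678) = -3 - 11536*(-1/27678) = -3 + 824/1977 = -5107/1977 ≈ -2.5832)
m + u(-218) = -5107/1977 + 4*(-218)**2 = -5107/1977 + 4*47524 = -5107/1977 + 190096 = 375814685/1977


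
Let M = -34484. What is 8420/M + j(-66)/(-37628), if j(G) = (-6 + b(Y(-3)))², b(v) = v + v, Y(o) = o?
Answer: -20112091/81097747 ≈ -0.24800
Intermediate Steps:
b(v) = 2*v
j(G) = 144 (j(G) = (-6 + 2*(-3))² = (-6 - 6)² = (-12)² = 144)
8420/M + j(-66)/(-37628) = 8420/(-34484) + 144/(-37628) = 8420*(-1/34484) + 144*(-1/37628) = -2105/8621 - 36/9407 = -20112091/81097747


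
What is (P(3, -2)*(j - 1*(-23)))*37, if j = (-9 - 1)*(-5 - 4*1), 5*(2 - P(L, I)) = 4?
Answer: 25086/5 ≈ 5017.2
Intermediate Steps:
P(L, I) = 6/5 (P(L, I) = 2 - 1/5*4 = 2 - 4/5 = 6/5)
j = 90 (j = -10*(-5 - 4) = -10*(-9) = 90)
(P(3, -2)*(j - 1*(-23)))*37 = (6*(90 - 1*(-23))/5)*37 = (6*(90 + 23)/5)*37 = ((6/5)*113)*37 = (678/5)*37 = 25086/5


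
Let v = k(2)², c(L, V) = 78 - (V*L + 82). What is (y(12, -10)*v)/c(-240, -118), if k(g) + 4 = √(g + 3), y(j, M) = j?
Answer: -63/7081 + 24*√5/7081 ≈ -0.0013182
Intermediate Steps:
k(g) = -4 + √(3 + g) (k(g) = -4 + √(g + 3) = -4 + √(3 + g))
c(L, V) = -4 - L*V (c(L, V) = 78 - (L*V + 82) = 78 - (82 + L*V) = 78 + (-82 - L*V) = -4 - L*V)
v = (-4 + √5)² (v = (-4 + √(3 + 2))² = (-4 + √5)² ≈ 3.1115)
(y(12, -10)*v)/c(-240, -118) = (12*(4 - √5)²)/(-4 - 1*(-240)*(-118)) = (12*(4 - √5)²)/(-4 - 28320) = (12*(4 - √5)²)/(-28324) = (12*(4 - √5)²)*(-1/28324) = -3*(4 - √5)²/7081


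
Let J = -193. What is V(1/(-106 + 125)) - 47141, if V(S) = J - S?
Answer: -899347/19 ≈ -47334.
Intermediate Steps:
V(S) = -193 - S
V(1/(-106 + 125)) - 47141 = (-193 - 1/(-106 + 125)) - 47141 = (-193 - 1/19) - 47141 = -3668/19 - 47141 = -899347/19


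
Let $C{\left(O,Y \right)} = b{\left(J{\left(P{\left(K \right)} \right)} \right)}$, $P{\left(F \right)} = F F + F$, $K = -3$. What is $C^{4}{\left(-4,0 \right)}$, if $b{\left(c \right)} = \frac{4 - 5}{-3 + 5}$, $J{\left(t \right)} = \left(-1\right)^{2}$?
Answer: $\frac{1}{16} \approx 0.0625$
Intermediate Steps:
$P{\left(F \right)} = F + F^{2}$ ($P{\left(F \right)} = F^{2} + F = F + F^{2}$)
$J{\left(t \right)} = 1$
$b{\left(c \right)} = - \frac{1}{2}$
$C{\left(O,Y \right)} = - \frac{1}{2}$
$C^{4}{\left(-4,0 \right)} = \left(- \frac{1}{2}\right)^{4} = \frac{1}{16}$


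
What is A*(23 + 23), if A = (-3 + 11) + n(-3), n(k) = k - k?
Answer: 368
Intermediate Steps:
n(k) = 0
A = 8 (A = (-3 + 11) + 0 = 8 + 0 = 8)
A*(23 + 23) = 8*(23 + 23) = 8*46 = 368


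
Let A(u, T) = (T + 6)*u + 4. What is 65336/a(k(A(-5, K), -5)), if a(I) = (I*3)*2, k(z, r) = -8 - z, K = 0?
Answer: 16334/27 ≈ 604.96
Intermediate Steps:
A(u, T) = 4 + u*(6 + T) (A(u, T) = (6 + T)*u + 4 = u*(6 + T) + 4 = 4 + u*(6 + T))
a(I) = 6*I (a(I) = (3*I)*2 = 6*I)
65336/a(k(A(-5, K), -5)) = 65336/((6*(-8 - (4 + 6*(-5) + 0*(-5))))) = 65336/((6*(-8 - (4 - 30 + 0)))) = 65336/((6*(-8 - 1*(-26)))) = 65336/((6*(-8 + 26))) = 65336/((6*18)) = 65336/108 = 65336*(1/108) = 16334/27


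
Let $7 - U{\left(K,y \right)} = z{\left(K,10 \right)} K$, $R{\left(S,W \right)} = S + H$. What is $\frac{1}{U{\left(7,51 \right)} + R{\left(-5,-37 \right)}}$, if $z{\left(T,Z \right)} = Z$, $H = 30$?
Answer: $- \frac{1}{38} \approx -0.026316$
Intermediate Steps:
$R{\left(S,W \right)} = 30 + S$ ($R{\left(S,W \right)} = S + 30 = 30 + S$)
$U{\left(K,y \right)} = 7 - 10 K$
$\frac{1}{U{\left(7,51 \right)} + R{\left(-5,-37 \right)}} = \frac{1}{\left(7 - 70\right) + \left(30 - 5\right)} = \frac{1}{\left(7 - 70\right) + 25} = \frac{1}{-63 + 25} = \frac{1}{-38} = - \frac{1}{38}$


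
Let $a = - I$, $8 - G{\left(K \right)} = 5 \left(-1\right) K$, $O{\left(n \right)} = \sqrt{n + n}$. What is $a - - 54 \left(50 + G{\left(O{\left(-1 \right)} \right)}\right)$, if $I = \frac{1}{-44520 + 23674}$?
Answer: $\frac{65289673}{20846} + 270 i \sqrt{2} \approx 3132.0 + 381.84 i$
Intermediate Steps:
$O{\left(n \right)} = \sqrt{2} \sqrt{n}$ ($O{\left(n \right)} = \sqrt{2 n} = \sqrt{2} \sqrt{n}$)
$G{\left(K \right)} = 8 + 5 K$ ($G{\left(K \right)} = 8 - 5 \left(-1\right) K = 8 - - 5 K = 8 + 5 K$)
$I = - \frac{1}{20846}$ ($I = \frac{1}{-20846} = - \frac{1}{20846} \approx -4.7971 \cdot 10^{-5}$)
$a = \frac{1}{20846}$ ($a = \left(-1\right) \left(- \frac{1}{20846}\right) = \frac{1}{20846} \approx 4.7971 \cdot 10^{-5}$)
$a - - 54 \left(50 + G{\left(O{\left(-1 \right)} \right)}\right) = \frac{1}{20846} - - 54 \left(50 + \left(8 + 5 \sqrt{2} \sqrt{-1}\right)\right) = \frac{1}{20846} - - 54 \left(50 + \left(8 + 5 \sqrt{2} i\right)\right) = \frac{1}{20846} - - 54 \left(50 + \left(8 + 5 i \sqrt{2}\right)\right) = \frac{1}{20846} - - 54 \left(58 + 5 i \sqrt{2}\right) = \frac{1}{20846} - \left(-3132 - 270 i \sqrt{2}\right) = \frac{1}{20846} + \left(3132 + 270 i \sqrt{2}\right) = \frac{65289673}{20846} + 270 i \sqrt{2}$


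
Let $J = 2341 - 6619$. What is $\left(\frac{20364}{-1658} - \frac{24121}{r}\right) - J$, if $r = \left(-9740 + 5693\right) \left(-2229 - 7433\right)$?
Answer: $\frac{138276003699611}{32415652506} \approx 4265.7$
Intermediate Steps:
$r = 39102114$ ($r = \left(-4047\right) \left(-9662\right) = 39102114$)
$J = -4278$ ($J = 2341 - 6619 = -4278$)
$\left(\frac{20364}{-1658} - \frac{24121}{r}\right) - J = \left(\frac{20364}{-1658} - \frac{24121}{39102114}\right) - -4278 = \left(20364 \left(- \frac{1}{1658}\right) - \frac{24121}{39102114}\right) + 4278 = \left(- \frac{10182}{829} - \frac{24121}{39102114}\right) + 4278 = - \frac{398157721057}{32415652506} + 4278 = \frac{138276003699611}{32415652506}$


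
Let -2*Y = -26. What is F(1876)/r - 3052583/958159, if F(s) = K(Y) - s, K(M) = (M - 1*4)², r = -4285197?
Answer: -13079199618446/4105900072323 ≈ -3.1855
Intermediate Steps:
Y = 13 (Y = -½*(-26) = 13)
K(M) = (-4 + M)² (K(M) = (M - 4)² = (-4 + M)²)
F(s) = 81 - s (F(s) = (-4 + 13)² - s = 9² - s = 81 - s)
F(1876)/r - 3052583/958159 = (81 - 1*1876)/(-4285197) - 3052583/958159 = (81 - 1876)*(-1/4285197) - 3052583*1/958159 = -1795*(-1/4285197) - 3052583/958159 = 1795/4285197 - 3052583/958159 = -13079199618446/4105900072323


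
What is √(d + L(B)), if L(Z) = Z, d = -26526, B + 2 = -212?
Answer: 2*I*√6685 ≈ 163.52*I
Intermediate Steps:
B = -214 (B = -2 - 212 = -214)
√(d + L(B)) = √(-26526 - 214) = √(-26740) = 2*I*√6685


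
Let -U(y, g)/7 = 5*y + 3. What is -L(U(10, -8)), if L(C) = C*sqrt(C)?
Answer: 371*I*sqrt(371) ≈ 7146.0*I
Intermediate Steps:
U(y, g) = -21 - 35*y (U(y, g) = -7*(5*y + 3) = -7*(3 + 5*y) = -21 - 35*y)
L(C) = C**(3/2)
-L(U(10, -8)) = -(-21 - 35*10)**(3/2) = -(-21 - 350)**(3/2) = -(-371)**(3/2) = -(-371)*I*sqrt(371) = 371*I*sqrt(371)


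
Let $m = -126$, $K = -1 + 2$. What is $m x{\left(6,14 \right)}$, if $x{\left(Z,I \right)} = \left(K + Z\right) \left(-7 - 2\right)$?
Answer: $7938$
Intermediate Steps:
$K = 1$
$x{\left(Z,I \right)} = -9 - 9 Z$ ($x{\left(Z,I \right)} = \left(1 + Z\right) \left(-7 - 2\right) = \left(1 + Z\right) \left(-9\right) = -9 - 9 Z$)
$m x{\left(6,14 \right)} = - 126 \left(-9 - 54\right) = \left(-126\right) \left(-63\right) = 7938$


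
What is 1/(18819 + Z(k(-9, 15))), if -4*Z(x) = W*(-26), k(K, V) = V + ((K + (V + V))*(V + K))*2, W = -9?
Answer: 2/37521 ≈ 5.3303e-5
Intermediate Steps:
k(K, V) = V + 2*(K + V)*(K + 2*V) (k(K, V) = V + ((K + 2*V)*(K + V))*2 = V + ((K + V)*(K + 2*V))*2 = V + 2*(K + V)*(K + 2*V))
Z(x) = -117/2 (Z(x) = -(-9)*(-26)/4 = -¼*234 = -117/2)
1/(18819 + Z(k(-9, 15))) = 1/(18819 - 117/2) = 1/(37521/2) = 2/37521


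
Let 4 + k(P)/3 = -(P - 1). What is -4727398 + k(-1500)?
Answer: -4722907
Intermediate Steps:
k(P) = -9 - 3*P (k(P) = -12 + 3*(-(P - 1)) = -12 + 3*(-(-1 + P)) = -12 + 3*(1 - P) = -12 + (3 - 3*P) = -9 - 3*P)
-4727398 + k(-1500) = -4727398 + (-9 - 3*(-1500)) = -4727398 + (-9 + 4500) = -4727398 + 4491 = -4722907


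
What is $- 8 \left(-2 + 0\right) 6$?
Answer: $96$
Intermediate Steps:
$- 8 \left(-2 + 0\right) 6 = - 8 \left(\left(-2\right) 6\right) = \left(-8\right) \left(-12\right) = 96$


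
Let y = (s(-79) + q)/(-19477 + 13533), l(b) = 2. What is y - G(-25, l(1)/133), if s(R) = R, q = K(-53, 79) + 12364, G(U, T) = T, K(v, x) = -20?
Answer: -1643133/790552 ≈ -2.0785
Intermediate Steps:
q = 12344 (q = -20 + 12364 = 12344)
y = -12265/5944 (y = (-79 + 12344)/(-19477 + 13533) = 12265/(-5944) = 12265*(-1/5944) = -12265/5944 ≈ -2.0634)
y - G(-25, l(1)/133) = -12265/5944 - 2/133 = -1643133/790552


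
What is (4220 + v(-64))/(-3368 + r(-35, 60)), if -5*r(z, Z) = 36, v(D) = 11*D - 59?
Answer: -17285/16876 ≈ -1.0242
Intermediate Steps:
v(D) = -59 + 11*D
r(z, Z) = -36/5 (r(z, Z) = -⅕*36 = -36/5)
(4220 + v(-64))/(-3368 + r(-35, 60)) = (4220 + (-59 + 11*(-64)))/(-3368 - 36/5) = (4220 + (-59 - 704))/(-16876/5) = (4220 - 763)*(-5/16876) = 3457*(-5/16876) = -17285/16876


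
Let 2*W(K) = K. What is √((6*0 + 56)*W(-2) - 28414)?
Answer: I*√28470 ≈ 168.73*I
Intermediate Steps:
W(K) = K/2
√((6*0 + 56)*W(-2) - 28414) = √((6*0 + 56)*((½)*(-2)) - 28414) = √((0 + 56)*(-1) - 28414) = √(56*(-1) - 28414) = √(-56 - 28414) = √(-28470) = I*√28470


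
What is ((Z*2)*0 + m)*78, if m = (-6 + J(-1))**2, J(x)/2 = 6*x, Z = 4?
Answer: 25272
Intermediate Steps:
J(x) = 12*x (J(x) = 2*(6*x) = 12*x)
m = 324 (m = (-6 + 12*(-1))**2 = (-6 - 12)**2 = (-18)**2 = 324)
((Z*2)*0 + m)*78 = ((4*2)*0 + 324)*78 = (8*0 + 324)*78 = (0 + 324)*78 = 324*78 = 25272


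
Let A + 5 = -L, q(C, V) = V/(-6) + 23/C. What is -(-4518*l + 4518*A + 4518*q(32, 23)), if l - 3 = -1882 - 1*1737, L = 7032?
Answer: 247522395/16 ≈ 1.5470e+7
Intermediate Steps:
l = -3616 (l = 3 + (-1882 - 1*1737) = 3 + (-1882 - 1737) = 3 - 3619 = -3616)
q(C, V) = 23/C - V/6 (q(C, V) = V*(-⅙) + 23/C = -V/6 + 23/C = 23/C - V/6)
A = -7037 (A = -5 - 1*7032 = -5 - 7032 = -7037)
-(-4518*l + 4518*A + 4518*q(32, 23)) = -(-15456078 + 4518*(23/32 - ⅙*23)) = -(-15456078 + 4518*(23*(1/32) - 23/6)) = -(-15456078 + 4518*(23/32 - 23/6)) = -4518/(1/((-299/96 + 3616) - 7037)) = -4518/(1/(346837/96 - 7037)) = -4518/(1/(-328715/96)) = -4518/(-96/328715) = -4518*(-328715/96) = 247522395/16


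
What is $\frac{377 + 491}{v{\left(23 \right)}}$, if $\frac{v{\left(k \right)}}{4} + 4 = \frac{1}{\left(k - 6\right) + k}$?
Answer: $- \frac{8680}{159} \approx -54.591$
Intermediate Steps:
$v{\left(k \right)} = -16 + \frac{4}{-6 + 2 k}$ ($v{\left(k \right)} = -16 + \frac{4}{\left(k - 6\right) + k} = -16 + \frac{4}{\left(-6 + k\right) + k} = -16 + \frac{4}{-6 + 2 k}$)
$\frac{377 + 491}{v{\left(23 \right)}} = \frac{377 + 491}{2 \frac{1}{-3 + 23} \left(25 - 184\right)} = \frac{868}{2 \cdot \frac{1}{20} \left(25 - 184\right)} = \frac{868}{2 \cdot \frac{1}{20} \left(-159\right)} = \frac{868}{- \frac{159}{10}} = 868 \left(- \frac{10}{159}\right) = - \frac{8680}{159}$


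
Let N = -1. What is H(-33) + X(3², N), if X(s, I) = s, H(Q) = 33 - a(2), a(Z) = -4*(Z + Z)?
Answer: 58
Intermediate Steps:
a(Z) = -8*Z
H(Q) = 49 (H(Q) = 33 - (-8)*2 = 33 - 1*(-16) = 33 + 16 = 49)
H(-33) + X(3², N) = 49 + 3² = 49 + 9 = 58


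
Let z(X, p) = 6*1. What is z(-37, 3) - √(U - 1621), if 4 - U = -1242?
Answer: 6 - 5*I*√15 ≈ 6.0 - 19.365*I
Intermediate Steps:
U = 1246 (U = 4 - 1*(-1242) = 4 + 1242 = 1246)
z(X, p) = 6
z(-37, 3) - √(U - 1621) = 6 - √(1246 - 1621) = 6 - √(-375) = 6 - 5*I*√15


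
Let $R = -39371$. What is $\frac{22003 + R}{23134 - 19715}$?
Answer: $- \frac{1336}{263} \approx -5.0798$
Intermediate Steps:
$\frac{22003 + R}{23134 - 19715} = \frac{22003 - 39371}{23134 - 19715} = - \frac{17368}{3419} = \left(-17368\right) \frac{1}{3419} = - \frac{1336}{263}$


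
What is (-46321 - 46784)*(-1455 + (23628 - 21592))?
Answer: -54094005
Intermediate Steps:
(-46321 - 46784)*(-1455 + (23628 - 21592)) = -93105*(-1455 + 2036) = -93105*581 = -54094005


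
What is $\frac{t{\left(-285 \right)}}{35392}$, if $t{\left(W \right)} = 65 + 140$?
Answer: $\frac{205}{35392} \approx 0.0057923$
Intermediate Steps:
$t{\left(W \right)} = 205$
$\frac{t{\left(-285 \right)}}{35392} = \frac{205}{35392}$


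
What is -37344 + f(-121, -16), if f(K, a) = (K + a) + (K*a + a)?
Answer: -35561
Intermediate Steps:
f(K, a) = K + 2*a + K*a (f(K, a) = (K + a) + (a + K*a) = K + 2*a + K*a)
-37344 + f(-121, -16) = -37344 + (-121 + 2*(-16) - 121*(-16)) = -37344 + (-121 - 32 + 1936) = -37344 + 1783 = -35561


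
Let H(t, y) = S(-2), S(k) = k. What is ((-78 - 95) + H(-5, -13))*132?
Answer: -23100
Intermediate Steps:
H(t, y) = -2
((-78 - 95) + H(-5, -13))*132 = ((-78 - 95) - 2)*132 = (-173 - 2)*132 = -175*132 = -23100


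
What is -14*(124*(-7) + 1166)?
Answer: -4172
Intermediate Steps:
-14*(124*(-7) + 1166) = -14*(-868 + 1166) = -14*298 = -4172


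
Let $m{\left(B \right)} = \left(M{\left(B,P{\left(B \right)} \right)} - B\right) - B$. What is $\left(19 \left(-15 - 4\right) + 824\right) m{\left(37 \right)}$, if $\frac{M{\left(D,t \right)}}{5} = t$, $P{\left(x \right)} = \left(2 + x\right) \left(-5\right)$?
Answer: $-485687$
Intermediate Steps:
$P{\left(x \right)} = -10 - 5 x$
$M{\left(D,t \right)} = 5 t$
$m{\left(B \right)} = -50 - 27 B$ ($m{\left(B \right)} = \left(5 \left(-10 - 5 B\right) - B\right) - B = \left(\left(-50 - 25 B\right) - B\right) - B = \left(-50 - 26 B\right) - B = -50 - 27 B$)
$\left(19 \left(-15 - 4\right) + 824\right) m{\left(37 \right)} = \left(19 \left(-15 - 4\right) + 824\right) \left(-50 - 999\right) = \left(19 \left(-19\right) + 824\right) \left(-50 - 999\right) = \left(-361 + 824\right) \left(-1049\right) = 463 \left(-1049\right) = -485687$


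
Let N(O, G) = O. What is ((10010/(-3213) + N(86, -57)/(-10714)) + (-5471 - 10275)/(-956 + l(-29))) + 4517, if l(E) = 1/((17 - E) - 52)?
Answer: 63907289052776/14106497031 ≈ 4530.3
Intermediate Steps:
l(E) = 1/(-35 - E)
((10010/(-3213) + N(86, -57)/(-10714)) + (-5471 - 10275)/(-956 + l(-29))) + 4517 = ((10010/(-3213) + 86/(-10714)) + (-5471 - 10275)/(-956 - 1/(35 - 29))) + 4517 = ((10010*(-1/3213) + 86*(-1/10714)) - 15746/(-956 - 1/6)) + 4517 = ((-1430/459 - 43/5357) - 15746/(-956 - 1*⅙)) + 4517 = (-7680247/2458863 - 15746/(-956 - ⅙)) + 4517 = (-7680247/2458863 - 15746/(-5737/6)) + 4517 = (-7680247/2458863 - 15746*(-6/5737)) + 4517 = (-7680247/2458863 + 94476/5737) + 4517 = 188241963749/14106497031 + 4517 = 63907289052776/14106497031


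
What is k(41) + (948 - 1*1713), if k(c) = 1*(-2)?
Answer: -767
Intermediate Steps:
k(c) = -2
k(41) + (948 - 1*1713) = -2 + (948 - 1*1713) = -2 + (948 - 1713) = -2 - 765 = -767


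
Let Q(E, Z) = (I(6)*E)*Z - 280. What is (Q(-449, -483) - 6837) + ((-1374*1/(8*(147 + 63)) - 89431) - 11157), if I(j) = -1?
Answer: -90880389/280 ≈ -3.2457e+5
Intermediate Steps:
Q(E, Z) = -280 - E*Z (Q(E, Z) = (-E)*Z - 280 = -E*Z - 280 = -280 - E*Z)
(Q(-449, -483) - 6837) + ((-1374*1/(8*(147 + 63)) - 89431) - 11157) = ((-280 - 1*(-449)*(-483)) - 6837) + ((-1374*1/(8*(147 + 63)) - 89431) - 11157) = ((-280 - 216867) - 6837) + ((-1374/(210*8) - 89431) - 11157) = (-217147 - 6837) + ((-1374/1680 - 89431) - 11157) = -223984 + ((-1374*1/1680 - 89431) - 11157) = -223984 + ((-229/280 - 89431) - 11157) = -223984 + (-25040909/280 - 11157) = -223984 - 28164869/280 = -90880389/280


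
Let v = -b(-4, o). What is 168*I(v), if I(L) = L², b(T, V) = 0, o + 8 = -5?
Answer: 0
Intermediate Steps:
o = -13 (o = -8 - 5 = -13)
v = 0 (v = -1*0 = 0)
168*I(v) = 168*0² = 168*0 = 0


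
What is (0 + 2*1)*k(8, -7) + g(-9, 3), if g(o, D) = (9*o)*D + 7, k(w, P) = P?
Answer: -250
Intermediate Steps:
g(o, D) = 7 + 9*D*o (g(o, D) = 9*D*o + 7 = 7 + 9*D*o)
(0 + 2*1)*k(8, -7) + g(-9, 3) = (0 + 2*1)*(-7) + (7 + 9*3*(-9)) = (0 + 2)*(-7) + (7 - 243) = 2*(-7) - 236 = -14 - 236 = -250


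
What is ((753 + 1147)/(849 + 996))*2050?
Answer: 19000/9 ≈ 2111.1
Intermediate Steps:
((753 + 1147)/(849 + 996))*2050 = (1900/1845)*2050 = (1900*(1/1845))*2050 = (380/369)*2050 = 19000/9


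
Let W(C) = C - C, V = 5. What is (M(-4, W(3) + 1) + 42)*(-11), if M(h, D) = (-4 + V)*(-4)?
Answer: -418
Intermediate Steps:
W(C) = 0
M(h, D) = -4 (M(h, D) = (-4 + 5)*(-4) = 1*(-4) = -4)
(M(-4, W(3) + 1) + 42)*(-11) = (-4 + 42)*(-11) = 38*(-11) = -418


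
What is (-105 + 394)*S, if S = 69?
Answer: 19941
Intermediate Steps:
(-105 + 394)*S = (-105 + 394)*69 = 289*69 = 19941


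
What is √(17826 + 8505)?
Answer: √26331 ≈ 162.27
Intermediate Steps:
√(17826 + 8505) = √26331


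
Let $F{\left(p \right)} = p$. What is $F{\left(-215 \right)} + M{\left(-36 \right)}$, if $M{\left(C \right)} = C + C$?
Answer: $-287$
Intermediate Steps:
$M{\left(C \right)} = 2 C$
$F{\left(-215 \right)} + M{\left(-36 \right)} = -215 + 2 \left(-36\right) = -215 - 72 = -287$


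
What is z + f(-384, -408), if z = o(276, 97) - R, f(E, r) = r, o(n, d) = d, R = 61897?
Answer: -62208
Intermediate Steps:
z = -61800 (z = 97 - 1*61897 = 97 - 61897 = -61800)
z + f(-384, -408) = -61800 - 408 = -62208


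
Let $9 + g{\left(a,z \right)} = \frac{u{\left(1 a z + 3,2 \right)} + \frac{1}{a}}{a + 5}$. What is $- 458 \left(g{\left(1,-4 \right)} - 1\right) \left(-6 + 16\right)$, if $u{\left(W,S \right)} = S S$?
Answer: $\frac{125950}{3} \approx 41983.0$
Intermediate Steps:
$u{\left(W,S \right)} = S^{2}$
$g{\left(a,z \right)} = -9 + \frac{4 + \frac{1}{a}}{5 + a}$ ($g{\left(a,z \right)} = -9 + \frac{2^{2} + \frac{1}{a}}{a + 5} = -9 + \frac{4 + \frac{1}{a}}{5 + a}$)
$- 458 \left(g{\left(1,-4 \right)} - 1\right) \left(-6 + 16\right) = - 458 \left(\frac{1 - 41 - 9 \cdot 1^{2}}{1 \left(5 + 1\right)} - 1\right) \left(-6 + 16\right) = - 458 \left(1 \cdot \frac{1}{6} \left(1 - 41 - 9\right) - 1\right) 10 = - 458 \left(1 \cdot \frac{1}{6} \left(-49\right) - 1\right) 10 = - 458 \left(- \frac{49}{6} - 1\right) 10 = - 458 \left(\left(- \frac{55}{6}\right) 10\right) = \left(-458\right) \left(- \frac{275}{3}\right) = \frac{125950}{3}$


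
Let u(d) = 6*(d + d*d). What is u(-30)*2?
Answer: 10440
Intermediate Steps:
u(d) = 6*d + 6*d² (u(d) = 6*(d + d²) = 6*d + 6*d²)
u(-30)*2 = (6*(-30)*(1 - 30))*2 = (6*(-30)*(-29))*2 = 5220*2 = 10440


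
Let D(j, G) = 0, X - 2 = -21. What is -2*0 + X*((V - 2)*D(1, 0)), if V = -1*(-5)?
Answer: 0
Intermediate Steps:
X = -19 (X = 2 - 21 = -19)
V = 5
-2*0 + X*((V - 2)*D(1, 0)) = -2*0 - 19*(5 - 2)*0 = 0 - 57*0 = 0 - 19*0 = 0 + 0 = 0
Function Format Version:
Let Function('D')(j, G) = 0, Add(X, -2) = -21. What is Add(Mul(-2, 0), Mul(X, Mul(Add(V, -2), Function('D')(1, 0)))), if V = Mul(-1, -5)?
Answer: 0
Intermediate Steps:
X = -19 (X = Add(2, -21) = -19)
V = 5
Add(Mul(-2, 0), Mul(X, Mul(Add(V, -2), Function('D')(1, 0)))) = Add(Mul(-2, 0), Mul(-19, Mul(Add(5, -2), 0))) = Add(0, Mul(-19, Mul(3, 0))) = Add(0, Mul(-19, 0)) = Add(0, 0) = 0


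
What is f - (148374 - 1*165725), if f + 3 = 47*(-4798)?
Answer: -208158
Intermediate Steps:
f = -225509 (f = -3 + 47*(-4798) = -3 - 225506 = -225509)
f - (148374 - 1*165725) = -225509 - (148374 - 1*165725) = -225509 - (148374 - 165725) = -225509 - 1*(-17351) = -225509 + 17351 = -208158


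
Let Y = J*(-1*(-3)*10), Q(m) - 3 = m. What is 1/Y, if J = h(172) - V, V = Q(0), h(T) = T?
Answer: 1/5070 ≈ 0.00019724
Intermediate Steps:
Q(m) = 3 + m
V = 3 (V = 3 + 0 = 3)
J = 169 (J = 172 - 1*3 = 172 - 3 = 169)
Y = 5070 (Y = 169*(-1*(-3)*10) = 169*(3*10) = 169*30 = 5070)
1/Y = 1/5070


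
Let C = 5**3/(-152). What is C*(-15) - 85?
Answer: -11045/152 ≈ -72.664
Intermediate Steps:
C = -125/152 (C = 125*(-1/152) = -125/152 ≈ -0.82237)
C*(-15) - 85 = -125/152*(-15) - 85 = 1875/152 - 85 = -11045/152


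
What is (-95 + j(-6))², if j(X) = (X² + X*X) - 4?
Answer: 729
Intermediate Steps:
j(X) = -4 + 2*X² (j(X) = (X² + X²) - 4 = 2*X² - 4 = -4 + 2*X²)
(-95 + j(-6))² = (-95 + (-4 + 2*(-6)²))² = (-95 + (-4 + 2*36))² = (-95 + (-4 + 72))² = (-95 + 68)² = (-27)² = 729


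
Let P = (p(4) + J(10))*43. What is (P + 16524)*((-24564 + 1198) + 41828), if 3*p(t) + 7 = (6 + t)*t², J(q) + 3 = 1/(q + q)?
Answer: 3432113493/10 ≈ 3.4321e+8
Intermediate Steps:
J(q) = -3 + 1/(2*q) (J(q) = -3 + 1/(q + q) = -3 + 1/(2*q))
p(t) = -7/3 + t²*(6 + t)/3 (p(t) = -7/3 + ((6 + t)*t²)/3 = -7/3 + (t²*(6 + t))/3 = -7/3 + t²*(6 + t)/3)
P = 41323/20 (P = ((-7/3 + 2*4² + (⅓)*4³) + (-3 + (½)/10))*43 = ((-7/3 + 2*16 + (⅓)*64) + (-3 + (½)*(⅒)))*43 = ((-7/3 + 32 + 64/3) + (-3 + 1/20))*43 = (51 - 59/20)*43 = (961/20)*43 = 41323/20 ≈ 2066.1)
(P + 16524)*((-24564 + 1198) + 41828) = (41323/20 + 16524)*((-24564 + 1198) + 41828) = 371803*(-23366 + 41828)/20 = (371803/20)*18462 = 3432113493/10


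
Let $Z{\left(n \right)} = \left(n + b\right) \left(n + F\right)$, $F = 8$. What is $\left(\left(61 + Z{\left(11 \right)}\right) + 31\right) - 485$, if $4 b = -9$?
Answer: $- \frac{907}{4} \approx -226.75$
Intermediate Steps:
$b = - \frac{9}{4}$ ($b = \frac{1}{4} \left(-9\right) = - \frac{9}{4} \approx -2.25$)
$Z{\left(n \right)} = \left(8 + n\right) \left(- \frac{9}{4} + n\right)$ ($Z{\left(n \right)} = \left(n - \frac{9}{4}\right) \left(n + 8\right) = \left(- \frac{9}{4} + n\right) \left(8 + n\right) = \left(8 + n\right) \left(- \frac{9}{4} + n\right)$)
$\left(\left(61 + Z{\left(11 \right)}\right) + 31\right) - 485 = \left(\left(61 + \left(-18 + 11^{2} + \frac{23}{4} \cdot 11\right)\right) + 31\right) - 485 = \left(\left(61 + \left(-18 + 121 + \frac{253}{4}\right)\right) + 31\right) - 485 = \left(\left(61 + \frac{665}{4}\right) + 31\right) - 485 = \left(\frac{909}{4} + 31\right) - 485 = \frac{1033}{4} - 485 = - \frac{907}{4}$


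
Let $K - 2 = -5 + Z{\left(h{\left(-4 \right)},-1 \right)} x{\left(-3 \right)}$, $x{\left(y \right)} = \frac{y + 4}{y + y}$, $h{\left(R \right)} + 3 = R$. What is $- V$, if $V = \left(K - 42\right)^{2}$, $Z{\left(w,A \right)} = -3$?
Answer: $- \frac{7921}{4} \approx -1980.3$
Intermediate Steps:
$h{\left(R \right)} = -3 + R$
$x{\left(y \right)} = \frac{4 + y}{2 y}$
$K = - \frac{5}{2}$ ($K = 2 - \left(5 + 3 \frac{4 - 3}{2 \left(-3\right)}\right) = 2 - \left(5 + 3 \cdot \frac{1}{2} \left(- \frac{1}{3}\right) 1\right) = 2 - \frac{9}{2} = - \frac{5}{2} \approx -2.5$)
$V = \frac{7921}{4}$ ($V = \left(- \frac{5}{2} - 42\right)^{2} = \left(- \frac{89}{2}\right)^{2} = \frac{7921}{4} \approx 1980.3$)
$- V = \left(-1\right) \frac{7921}{4} = - \frac{7921}{4}$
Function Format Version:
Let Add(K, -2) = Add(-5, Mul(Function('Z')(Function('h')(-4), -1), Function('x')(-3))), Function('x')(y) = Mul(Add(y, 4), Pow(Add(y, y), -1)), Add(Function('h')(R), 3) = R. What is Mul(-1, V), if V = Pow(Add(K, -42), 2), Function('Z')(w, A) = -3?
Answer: Rational(-7921, 4) ≈ -1980.3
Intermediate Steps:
Function('h')(R) = Add(-3, R)
Function('x')(y) = Mul(Rational(1, 2), Pow(y, -1), Add(4, y)) (Function('x')(y) = Mul(Add(4, y), Pow(Mul(2, y), -1)) = Mul(Add(4, y), Mul(Rational(1, 2), Pow(y, -1))) = Mul(Rational(1, 2), Pow(y, -1), Add(4, y)))
K = Rational(-5, 2) (K = Add(2, Add(-5, Mul(-3, Mul(Rational(1, 2), Pow(-3, -1), Add(4, -3))))) = Add(2, Add(-5, Mul(-3, Mul(Rational(1, 2), Rational(-1, 3), 1)))) = Add(2, Add(-5, Mul(-3, Rational(-1, 6)))) = Add(2, Add(-5, Rational(1, 2))) = Add(2, Rational(-9, 2)) = Rational(-5, 2) ≈ -2.5000)
V = Rational(7921, 4) (V = Pow(Add(Rational(-5, 2), -42), 2) = Pow(Rational(-89, 2), 2) = Rational(7921, 4) ≈ 1980.3)
Mul(-1, V) = Mul(-1, Rational(7921, 4)) = Rational(-7921, 4)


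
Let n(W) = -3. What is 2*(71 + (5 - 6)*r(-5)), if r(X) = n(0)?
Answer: 148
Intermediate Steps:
r(X) = -3
2*(71 + (5 - 6)*r(-5)) = 2*(71 + (5 - 6)*(-3)) = 2*(71 - 1*(-3)) = 2*(71 + 3) = 2*74 = 148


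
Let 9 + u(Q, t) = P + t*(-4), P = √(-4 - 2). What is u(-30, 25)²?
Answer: (109 - I*√6)² ≈ 11875.0 - 533.99*I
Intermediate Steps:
P = I*√6 (P = √(-6) = I*√6 ≈ 2.4495*I)
u(Q, t) = -9 - 4*t + I*√6 (u(Q, t) = -9 + (I*√6 + t*(-4)) = -9 + (I*√6 - 4*t) = -9 + (-4*t + I*√6) = -9 - 4*t + I*√6)
u(-30, 25)² = (-9 - 4*25 + I*√6)² = (-9 - 100 + I*√6)² = (-109 + I*√6)²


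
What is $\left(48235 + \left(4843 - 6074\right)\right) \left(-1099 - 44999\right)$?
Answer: $-2166790392$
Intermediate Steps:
$\left(48235 + \left(4843 - 6074\right)\right) \left(-1099 - 44999\right) = \left(48235 + \left(4843 - 6074\right)\right) \left(-46098\right) = \left(48235 - 1231\right) \left(-46098\right) = 47004 \left(-46098\right) = -2166790392$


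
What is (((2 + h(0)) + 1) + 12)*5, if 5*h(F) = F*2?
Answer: 75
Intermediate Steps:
h(F) = 2*F/5 (h(F) = (F*2)/5 = (2*F)/5 = 2*F/5)
(((2 + h(0)) + 1) + 12)*5 = (((2 + (2/5)*0) + 1) + 12)*5 = (((2 + 0) + 1) + 12)*5 = ((2 + 1) + 12)*5 = (3 + 12)*5 = 15*5 = 75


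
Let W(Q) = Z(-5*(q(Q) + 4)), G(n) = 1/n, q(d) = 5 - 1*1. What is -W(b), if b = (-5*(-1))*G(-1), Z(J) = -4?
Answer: 4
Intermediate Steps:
q(d) = 4 (q(d) = 5 - 1 = 4)
b = -5 (b = -5*(-1)/(-1) = 5*(-1) = -5)
W(Q) = -4
-W(b) = -1*(-4) = 4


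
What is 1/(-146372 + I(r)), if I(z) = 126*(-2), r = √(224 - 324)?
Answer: -1/146624 ≈ -6.8202e-6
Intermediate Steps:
r = 10*I (r = √(-100) = 10*I ≈ 10.0*I)
I(z) = -252
1/(-146372 + I(r)) = 1/(-146372 - 252) = 1/(-146624) = -1/146624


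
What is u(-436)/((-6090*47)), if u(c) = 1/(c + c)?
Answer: 1/249592560 ≈ 4.0065e-9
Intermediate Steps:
u(c) = 1/(2*c)
u(-436)/((-6090*47)) = ((1/2)/(-436))/((-6090*47)) = ((1/2)*(-1/436))/(-286230) = -1/872*(-1/286230) = 1/249592560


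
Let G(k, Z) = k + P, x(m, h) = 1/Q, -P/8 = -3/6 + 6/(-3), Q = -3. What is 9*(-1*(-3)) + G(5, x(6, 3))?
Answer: 52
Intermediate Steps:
P = 20 (P = -8*(-3/6 + 6/(-3)) = -8*(-3*1/6 + 6*(-1/3)) = -8*(-1/2 - 2) = -8*(-5/2) = 20)
x(m, h) = -1/3 (x(m, h) = 1/(-3) = -1/3)
G(k, Z) = 20 + k (G(k, Z) = k + 20 = 20 + k)
9*(-1*(-3)) + G(5, x(6, 3)) = 9*(-1*(-3)) + (20 + 5) = 9*3 + 25 = 27 + 25 = 52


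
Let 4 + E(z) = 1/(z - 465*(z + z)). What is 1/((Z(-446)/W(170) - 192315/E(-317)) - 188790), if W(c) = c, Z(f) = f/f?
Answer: -66751690/9392710622393 ≈ -7.1068e-6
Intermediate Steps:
Z(f) = 1
E(z) = -4 - 1/(929*z) (E(z) = -4 + 1/(z - 465*(z + z)) = -4 + 1/(z - 930*z) = -4 + 1/(-929*z) = -4 - 1/(929*z))
1/((Z(-446)/W(170) - 192315/E(-317)) - 188790) = 1/((1/170 - 192315/(-4 - 1/929/(-317))) - 188790) = 1/((1*(1/170) - 192315/(-4 - 1/929*(-1/317))) - 188790) = 1/((1/170 - 192315/(-4 + 1/294493)) - 188790) = 1/((1/170 - 192315/(-1177971/294493)) - 188790) = 1/((1/170 - 192315*(-294493/1177971)) - 188790) = 1/((1/170 + 18878473765/392657) - 188790) = 1/(3209340932707/66751690 - 188790) = 1/(-9392710622393/66751690) = -66751690/9392710622393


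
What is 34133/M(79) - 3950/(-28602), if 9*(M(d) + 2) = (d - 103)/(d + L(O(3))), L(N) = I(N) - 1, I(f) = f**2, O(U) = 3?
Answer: -127402457863/7579530 ≈ -16809.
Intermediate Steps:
L(N) = -1 + N**2 (L(N) = N**2 - 1 = -1 + N**2)
M(d) = -2 + (-103 + d)/(9*(8 + d)) (M(d) = -2 + ((d - 103)/(d + (-1 + 3**2)))/9 = -2 + ((-103 + d)/(d + (-1 + 9)))/9 = -2 + ((-103 + d)/(d + 8))/9 = -2 + ((-103 + d)/(8 + d))/9 = -2 + (-103 + d)/(9*(8 + d)))
34133/M(79) - 3950/(-28602) = 34133/(((-247 - 17*79)/(9*(8 + 79)))) - 3950/(-28602) = 34133/(((1/9)*(-247 - 1343)/87)) - 3950*(-1/28602) = 34133/(((1/9)*(1/87)*(-1590))) + 1975/14301 = 34133/(-530/261) + 1975/14301 = 34133*(-261/530) + 1975/14301 = -8908713/530 + 1975/14301 = -127402457863/7579530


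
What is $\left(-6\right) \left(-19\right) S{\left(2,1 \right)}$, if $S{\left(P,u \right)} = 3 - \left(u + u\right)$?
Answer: $114$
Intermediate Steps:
$S{\left(P,u \right)} = 3 - 2 u$
$\left(-6\right) \left(-19\right) S{\left(2,1 \right)} = \left(-6\right) \left(-19\right) \left(3 - 2\right) = 114 \left(3 - 2\right) = 114 \cdot 1 = 114$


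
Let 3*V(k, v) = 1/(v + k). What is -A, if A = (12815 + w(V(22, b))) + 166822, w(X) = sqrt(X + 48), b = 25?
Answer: -179637 - sqrt(954429)/141 ≈ -1.7964e+5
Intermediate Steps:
V(k, v) = 1/(3*(k + v)) (V(k, v) = 1/(3*(v + k)) = 1/(3*(k + v)))
w(X) = sqrt(48 + X)
A = 179637 + sqrt(954429)/141 (A = (12815 + sqrt(48 + 1/(3*(22 + 25)))) + 166822 = (12815 + sqrt(48 + (1/3)/47)) + 166822 = (12815 + sqrt(48 + (1/3)*(1/47))) + 166822 = (12815 + sqrt(48 + 1/141)) + 166822 = (12815 + sqrt(6769/141)) + 166822 = (12815 + sqrt(954429)/141) + 166822 = 179637 + sqrt(954429)/141 ≈ 1.7964e+5)
-A = -(179637 + sqrt(954429)/141) = -179637 - sqrt(954429)/141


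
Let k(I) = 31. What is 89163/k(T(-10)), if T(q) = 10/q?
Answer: 89163/31 ≈ 2876.2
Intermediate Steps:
89163/k(T(-10)) = 89163/31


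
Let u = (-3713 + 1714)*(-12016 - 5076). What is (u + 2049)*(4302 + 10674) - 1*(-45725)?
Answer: 511714345757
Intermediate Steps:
u = 34166908 (u = -1999*(-17092) = 34166908)
(u + 2049)*(4302 + 10674) - 1*(-45725) = (34166908 + 2049)*(4302 + 10674) - 1*(-45725) = 34168957*14976 + 45725 = 511714300032 + 45725 = 511714345757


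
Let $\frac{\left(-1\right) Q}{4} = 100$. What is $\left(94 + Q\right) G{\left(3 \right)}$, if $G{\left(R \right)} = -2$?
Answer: $612$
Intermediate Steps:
$Q = -400$ ($Q = \left(-4\right) 100 = -400$)
$\left(94 + Q\right) G{\left(3 \right)} = \left(94 - 400\right) \left(-2\right) = \left(-306\right) \left(-2\right) = 612$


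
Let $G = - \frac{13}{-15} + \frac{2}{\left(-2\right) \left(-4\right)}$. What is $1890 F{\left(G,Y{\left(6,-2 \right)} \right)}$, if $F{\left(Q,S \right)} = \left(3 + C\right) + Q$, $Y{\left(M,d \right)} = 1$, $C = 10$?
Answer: $\frac{53361}{2} \approx 26681.0$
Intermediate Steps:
$G = \frac{67}{60}$ ($G = \left(-13\right) \left(- \frac{1}{15}\right) + \frac{2}{8} = \frac{13}{15} + 2 \cdot \frac{1}{8} = \frac{13}{15} + \frac{1}{4} = \frac{67}{60} \approx 1.1167$)
$F{\left(Q,S \right)} = 13 + Q$ ($F{\left(Q,S \right)} = \left(3 + 10\right) + Q = 13 + Q$)
$1890 F{\left(G,Y{\left(6,-2 \right)} \right)} = 1890 \left(13 + \frac{67}{60}\right) = 1890 \cdot \frac{847}{60} = \frac{53361}{2}$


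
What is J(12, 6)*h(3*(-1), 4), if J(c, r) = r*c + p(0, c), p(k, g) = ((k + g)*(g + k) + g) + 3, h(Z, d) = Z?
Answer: -693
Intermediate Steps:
p(k, g) = 3 + g + (g + k)² (p(k, g) = ((g + k)*(g + k) + g) + 3 = ((g + k)² + g) + 3 = (g + (g + k)²) + 3 = 3 + g + (g + k)²)
J(c, r) = 3 + c + c² + c*r (J(c, r) = r*c + (3 + c + (c + 0)²) = c*r + (3 + c + c²) = 3 + c + c² + c*r)
J(12, 6)*h(3*(-1), 4) = (3 + 12 + 12² + 12*6)*(3*(-1)) = (3 + 12 + 144 + 72)*(-3) = 231*(-3) = -693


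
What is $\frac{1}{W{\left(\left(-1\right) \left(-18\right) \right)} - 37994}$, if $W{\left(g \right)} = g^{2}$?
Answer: $- \frac{1}{37670} \approx -2.6546 \cdot 10^{-5}$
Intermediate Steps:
$\frac{1}{W{\left(\left(-1\right) \left(-18\right) \right)} - 37994} = \frac{1}{\left(\left(-1\right) \left(-18\right)\right)^{2} - 37994} = \frac{1}{18^{2} - 37994} = \frac{1}{324 - 37994} = \frac{1}{-37670} = - \frac{1}{37670}$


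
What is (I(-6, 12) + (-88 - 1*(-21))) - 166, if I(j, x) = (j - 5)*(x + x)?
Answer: -497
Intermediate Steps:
I(j, x) = 2*x*(-5 + j) (I(j, x) = (-5 + j)*(2*x) = 2*x*(-5 + j))
(I(-6, 12) + (-88 - 1*(-21))) - 166 = (2*12*(-5 - 6) + (-88 - 1*(-21))) - 166 = (2*12*(-11) + (-88 + 21)) - 166 = (-264 - 67) - 166 = -331 - 166 = -497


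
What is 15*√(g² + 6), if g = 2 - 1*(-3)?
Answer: 15*√31 ≈ 83.516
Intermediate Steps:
g = 5 (g = 2 + 3 = 5)
15*√(g² + 6) = 15*√(5² + 6) = 15*√(25 + 6) = 15*√31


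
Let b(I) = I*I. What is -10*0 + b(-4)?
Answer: 16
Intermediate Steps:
b(I) = I²
-10*0 + b(-4) = -10*0 + (-4)² = 0 + 16 = 16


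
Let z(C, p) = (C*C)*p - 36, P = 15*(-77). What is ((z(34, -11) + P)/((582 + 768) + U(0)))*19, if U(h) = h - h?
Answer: -264233/1350 ≈ -195.73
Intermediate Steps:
U(h) = 0
P = -1155
z(C, p) = -36 + p*C² (z(C, p) = C²*p - 36 = p*C² - 36 = -36 + p*C²)
((z(34, -11) + P)/((582 + 768) + U(0)))*19 = (((-36 - 11*34²) - 1155)/((582 + 768) + 0))*19 = (((-36 - 11*1156) - 1155)/(1350 + 0))*19 = (((-36 - 12716) - 1155)/1350)*19 = ((-12752 - 1155)*(1/1350))*19 = -13907*1/1350*19 = -13907/1350*19 = -264233/1350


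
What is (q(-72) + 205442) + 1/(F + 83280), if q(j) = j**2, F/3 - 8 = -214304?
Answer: 117867994607/559608 ≈ 2.1063e+5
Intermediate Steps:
F = -642888 (F = 24 + 3*(-214304) = 24 - 642912 = -642888)
(q(-72) + 205442) + 1/(F + 83280) = ((-72)**2 + 205442) + 1/(-642888 + 83280) = (5184 + 205442) + 1/(-559608) = 210626 - 1/559608 = 117867994607/559608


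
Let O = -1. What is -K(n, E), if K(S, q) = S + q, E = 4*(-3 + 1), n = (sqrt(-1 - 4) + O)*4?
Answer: 12 - 4*I*sqrt(5) ≈ 12.0 - 8.9443*I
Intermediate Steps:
n = -4 + 4*I*sqrt(5) (n = (sqrt(-1 - 4) - 1)*4 = (sqrt(-5) - 1)*4 = (I*sqrt(5) - 1)*4 = (-1 + I*sqrt(5))*4 = -4 + 4*I*sqrt(5) ≈ -4.0 + 8.9443*I)
E = -8 (E = 4*(-2) = -8)
-K(n, E) = -((-4 + 4*I*sqrt(5)) - 8) = -(-12 + 4*I*sqrt(5)) = 12 - 4*I*sqrt(5)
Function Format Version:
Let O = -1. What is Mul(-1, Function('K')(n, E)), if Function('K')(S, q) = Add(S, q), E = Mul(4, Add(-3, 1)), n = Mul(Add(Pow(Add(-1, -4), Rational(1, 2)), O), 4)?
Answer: Add(12, Mul(-4, I, Pow(5, Rational(1, 2)))) ≈ Add(12.000, Mul(-8.9443, I))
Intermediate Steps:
n = Add(-4, Mul(4, I, Pow(5, Rational(1, 2)))) (n = Mul(Add(Pow(Add(-1, -4), Rational(1, 2)), -1), 4) = Mul(Add(Pow(-5, Rational(1, 2)), -1), 4) = Mul(Add(Mul(I, Pow(5, Rational(1, 2))), -1), 4) = Mul(Add(-1, Mul(I, Pow(5, Rational(1, 2)))), 4) = Add(-4, Mul(4, I, Pow(5, Rational(1, 2)))) ≈ Add(-4.0000, Mul(8.9443, I)))
E = -8 (E = Mul(4, -2) = -8)
Mul(-1, Function('K')(n, E)) = Mul(-1, Add(Add(-4, Mul(4, I, Pow(5, Rational(1, 2)))), -8)) = Mul(-1, Add(-12, Mul(4, I, Pow(5, Rational(1, 2))))) = Add(12, Mul(-4, I, Pow(5, Rational(1, 2))))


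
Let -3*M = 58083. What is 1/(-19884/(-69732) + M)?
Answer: -5811/112505114 ≈ -5.1651e-5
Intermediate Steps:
M = -19361 (M = -1/3*58083 = -19361)
1/(-19884/(-69732) + M) = 1/(-19884/(-69732) - 19361) = 1/(-19884*(-1/69732) - 19361) = 1/(1657/5811 - 19361) = 1/(-112505114/5811) = -5811/112505114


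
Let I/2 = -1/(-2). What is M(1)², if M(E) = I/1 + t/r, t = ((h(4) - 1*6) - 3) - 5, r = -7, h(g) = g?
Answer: 289/49 ≈ 5.8980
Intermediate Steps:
I = 1 (I = 2*(-1/(-2)) = 2*(-1*(-½)) = 2*(½) = 1)
t = -10 (t = ((4 - 1*6) - 3) - 5 = ((4 - 6) - 3) - 5 = (-2 - 3) - 5 = -5 - 5 = -10)
M(E) = 17/7 (M(E) = 1/1 - 10/(-7) = 1*1 - 10*(-⅐) = 1 + 10/7 = 17/7)
M(1)² = (17/7)² = 289/49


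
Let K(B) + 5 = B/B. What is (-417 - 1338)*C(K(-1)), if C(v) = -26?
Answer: 45630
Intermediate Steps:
K(B) = -4 (K(B) = -5 + B/B = -5 + 1 = -4)
(-417 - 1338)*C(K(-1)) = (-417 - 1338)*(-26) = -1755*(-26) = 45630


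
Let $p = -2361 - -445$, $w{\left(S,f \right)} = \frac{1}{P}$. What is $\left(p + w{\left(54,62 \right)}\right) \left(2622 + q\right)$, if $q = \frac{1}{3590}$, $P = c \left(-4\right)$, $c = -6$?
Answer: $- \frac{432837105323}{86160} \approx -5.0236 \cdot 10^{6}$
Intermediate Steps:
$P = 24$ ($P = \left(-6\right) \left(-4\right) = 24$)
$w{\left(S,f \right)} = \frac{1}{24}$
$p = -1916$ ($p = -2361 + 445 = -1916$)
$q = \frac{1}{3590} \approx 0.00027855$
$\left(p + w{\left(54,62 \right)}\right) \left(2622 + q\right) = \left(-1916 + \frac{1}{24}\right) \left(2622 + \frac{1}{3590}\right) = \left(- \frac{45983}{24}\right) \frac{9412981}{3590} = - \frac{432837105323}{86160}$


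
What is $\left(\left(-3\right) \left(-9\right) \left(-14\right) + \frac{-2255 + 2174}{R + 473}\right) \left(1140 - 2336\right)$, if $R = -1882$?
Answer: $\frac{636895116}{1409} \approx 4.5202 \cdot 10^{5}$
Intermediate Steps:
$\left(\left(-3\right) \left(-9\right) \left(-14\right) + \frac{-2255 + 2174}{R + 473}\right) \left(1140 - 2336\right) = \left(\left(-3\right) \left(-9\right) \left(-14\right) + \frac{-2255 + 2174}{-1882 + 473}\right) \left(1140 - 2336\right) = \left(27 \left(-14\right) - \frac{81}{-1409}\right) \left(-1196\right) = \left(-378 - - \frac{81}{1409}\right) \left(-1196\right) = \left(-378 + \frac{81}{1409}\right) \left(-1196\right) = \left(- \frac{532521}{1409}\right) \left(-1196\right) = \frac{636895116}{1409}$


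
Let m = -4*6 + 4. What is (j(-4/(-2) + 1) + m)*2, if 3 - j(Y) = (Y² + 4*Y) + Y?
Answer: -82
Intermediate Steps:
j(Y) = 3 - Y² - 5*Y (j(Y) = 3 - ((Y² + 4*Y) + Y) = 3 - (Y² + 5*Y) = 3 + (-Y² - 5*Y) = 3 - Y² - 5*Y)
m = -20 (m = -24 + 4 = -20)
(j(-4/(-2) + 1) + m)*2 = ((3 - (-4/(-2) + 1)² - 5*(-4/(-2) + 1)) - 20)*2 = ((3 - (-4*(-½) + 1)² - 5*(-4*(-½) + 1)) - 20)*2 = ((3 - (2 + 1)² - 5*(2 + 1)) - 20)*2 = ((3 - 1*3² - 5*3) - 20)*2 = ((3 - 1*9 - 15) - 20)*2 = ((3 - 9 - 15) - 20)*2 = (-21 - 20)*2 = -41*2 = -82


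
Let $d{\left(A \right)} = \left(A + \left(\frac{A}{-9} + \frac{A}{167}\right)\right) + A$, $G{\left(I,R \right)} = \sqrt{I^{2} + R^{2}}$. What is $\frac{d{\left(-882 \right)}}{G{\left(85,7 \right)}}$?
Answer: $- \frac{139552 \sqrt{7274}}{607379} \approx -19.596$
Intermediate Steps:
$d{\left(A \right)} = \frac{2848 A}{1503}$ ($d{\left(A \right)} = \left(A + \left(A \left(- \frac{1}{9}\right) + A \frac{1}{167}\right)\right) + A = \left(A + \left(- \frac{A}{9} + \frac{A}{167}\right)\right) + A = \left(A - \frac{158 A}{1503}\right) + A = \frac{1345 A}{1503} + A = \frac{2848 A}{1503}$)
$\frac{d{\left(-882 \right)}}{G{\left(85,7 \right)}} = \frac{\frac{2848}{1503} \left(-882\right)}{\sqrt{85^{2} + 7^{2}}} = - \frac{279104}{167 \sqrt{7225 + 49}} = - \frac{279104}{167 \sqrt{7274}} = - \frac{279104 \frac{\sqrt{7274}}{7274}}{167} = - \frac{139552 \sqrt{7274}}{607379}$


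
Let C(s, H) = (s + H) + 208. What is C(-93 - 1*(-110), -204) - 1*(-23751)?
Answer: 23772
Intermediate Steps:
C(s, H) = 208 + H + s (C(s, H) = (H + s) + 208 = 208 + H + s)
C(-93 - 1*(-110), -204) - 1*(-23751) = (208 - 204 + (-93 - 1*(-110))) - 1*(-23751) = (208 - 204 + (-93 + 110)) + 23751 = (208 - 204 + 17) + 23751 = 21 + 23751 = 23772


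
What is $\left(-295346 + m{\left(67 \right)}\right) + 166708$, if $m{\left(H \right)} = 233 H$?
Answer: $-113027$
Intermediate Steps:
$\left(-295346 + m{\left(67 \right)}\right) + 166708 = \left(-295346 + 233 \cdot 67\right) + 166708 = \left(-295346 + 15611\right) + 166708 = -279735 + 166708 = -113027$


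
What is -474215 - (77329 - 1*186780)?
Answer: -364764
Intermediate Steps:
-474215 - (77329 - 1*186780) = -474215 - (77329 - 186780) = -474215 - 1*(-109451) = -474215 + 109451 = -364764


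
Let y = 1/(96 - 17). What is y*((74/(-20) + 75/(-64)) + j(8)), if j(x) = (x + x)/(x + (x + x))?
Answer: -4037/75840 ≈ -0.053230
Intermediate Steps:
j(x) = ⅔ (j(x) = (2*x)/(x + 2*x) = (2*x)/((3*x)) = (2*x)*(1/(3*x)) = ⅔)
y = 1/79 ≈ 0.012658
y*((74/(-20) + 75/(-64)) + j(8)) = ((74/(-20) + 75/(-64)) + ⅔)/79 = ((74*(-1/20) + 75*(-1/64)) + ⅔)/79 = ((-37/10 - 75/64) + ⅔)/79 = (-1559/320 + ⅔)/79 = (1/79)*(-4037/960) = -4037/75840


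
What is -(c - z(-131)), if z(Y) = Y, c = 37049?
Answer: -37180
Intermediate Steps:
-(c - z(-131)) = -(37049 - 1*(-131)) = -(37049 + 131) = -1*37180 = -37180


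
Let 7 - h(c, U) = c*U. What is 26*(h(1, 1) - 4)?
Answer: 52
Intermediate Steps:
h(c, U) = 7 - U*c (h(c, U) = 7 - c*U = 7 - U*c)
26*(h(1, 1) - 4) = 26*((7 - 1*1*1) - 4) = 26*((7 - 1) - 4) = 26*(6 - 4) = 26*2 = 52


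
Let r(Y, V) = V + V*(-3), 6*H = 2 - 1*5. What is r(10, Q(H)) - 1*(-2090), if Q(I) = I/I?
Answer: 2088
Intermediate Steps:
H = -½ (H = (2 - 1*5)/6 = (2 - 5)/6 = (⅙)*(-3) = -½ ≈ -0.50000)
Q(I) = 1
r(Y, V) = -2*V (r(Y, V) = V - 3*V = -2*V)
r(10, Q(H)) - 1*(-2090) = -2*1 - 1*(-2090) = -2 + 2090 = 2088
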